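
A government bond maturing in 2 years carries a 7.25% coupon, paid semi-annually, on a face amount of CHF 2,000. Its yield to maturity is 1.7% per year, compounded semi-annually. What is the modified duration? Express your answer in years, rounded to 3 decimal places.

Periodic yield y = 0.0085. First find Macaulay duration:
  t   CF        PV=CF/(1+0.0085)^t    t·PV
  1        72.50        71.8889        71.8889
  2        72.50        71.2830       142.5661
  3        72.50        70.6822       212.0467
  4     2,072.50     2,003.5073     8,014.0292
  Σ                  2,217.3615     8,440.5309
P = 2,217.3615; Macaulay duration = 8,440.5309 / 2,217.3615 = 3.80657 half-year periods = 1.90328 years.
Modified duration = D_Mac / (1 + y) = 1.90328 / 1.0085 = 1.88724 years.

1.887 years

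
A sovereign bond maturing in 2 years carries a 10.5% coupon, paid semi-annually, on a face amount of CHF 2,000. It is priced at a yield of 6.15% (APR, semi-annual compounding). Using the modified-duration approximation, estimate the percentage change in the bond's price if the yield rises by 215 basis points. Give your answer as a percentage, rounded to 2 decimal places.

Periodic yield y = 0.03075. Modified duration first:
  t   CF        PV=CF/(1+0.03075)^t    t·PV
  1       105.00       101.8676       101.8676
  2       105.00        98.8286       197.6572
  3       105.00        95.8803       287.6408
  4     2,105.00     1,864.8278     7,459.3111
  Σ                  2,161.4042     8,046.4766
P = 2,161.4042; D_Mac = 3.72280 half-year periods = 1.86140 yrs; D_mod = 1.86140/(1+0.03075) = 1.80587 yrs.
ΔP/P ≈ -D_mod · Δy = -1.80587 × (+0.0215) = -0.038826 = -3.8826%.

-3.88%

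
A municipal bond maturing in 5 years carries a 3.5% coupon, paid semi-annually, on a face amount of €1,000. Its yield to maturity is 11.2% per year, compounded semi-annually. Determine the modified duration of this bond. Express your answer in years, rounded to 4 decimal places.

Periodic yield y = 0.056. First find Macaulay duration:
  t   CF        PV=CF/(1+0.056)^t    t·PV
  1        17.50        16.5720        16.5720
  2        17.50        15.6932        31.3863
  3        17.50        14.8609        44.5828
  4        17.50        14.0729        56.2914
  5        17.50        13.3266        66.6329
  6        17.50        12.6199        75.7192
  7        17.50        11.9506        83.6544
  8        17.50        11.3169        90.5350
  9        17.50        10.7167        96.4507
  10    1,017.50       590.0587     5,900.5872
  Σ                    711.1883     6,462.4119
P = 711.1883; Macaulay duration = 6,462.4119 / 711.1883 = 9.08678 half-year periods = 4.54339 years.
Modified duration = D_Mac / (1 + y) = 4.54339 / 1.056 = 4.30245 years.

4.3025 years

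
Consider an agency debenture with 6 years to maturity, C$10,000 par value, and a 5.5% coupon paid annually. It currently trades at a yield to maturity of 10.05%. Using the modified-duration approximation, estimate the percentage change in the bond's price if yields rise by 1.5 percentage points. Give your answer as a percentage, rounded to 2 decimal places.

Periodic yield y = 0.1005. Modified duration first:
  t   CF        PV=CF/(1+0.1005)^t    t·PV
  1       550.00       499.7728       499.7728
  2       550.00       454.1325       908.2650
  3       550.00       412.6602     1,237.9805
  4       550.00       374.9752     1,499.9006
  5       550.00       340.7316     1,703.6582
  6    10,550.00     5,938.9843    35,633.9059
  Σ                  8,021.2566    41,483.4831
P = 8,021.2566; D_Mac = 5.17169 yrs; D_mod = 5.17169/(1+0.1005) = 4.69940 yrs.
ΔP/P ≈ -D_mod · Δy = -4.69940 × (+0.015) = -0.070491 = -7.0491%.

-7.05%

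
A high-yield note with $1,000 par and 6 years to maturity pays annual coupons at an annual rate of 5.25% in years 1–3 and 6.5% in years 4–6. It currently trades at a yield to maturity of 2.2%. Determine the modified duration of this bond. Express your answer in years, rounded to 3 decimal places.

Periodic yield y = 0.022. First find Macaulay duration:
  t   CF        PV=CF/(1+0.022)^t    t·PV
  1        52.50        51.3699        51.3699
  2        52.50        50.2641       100.5281
  3        52.50        49.1820       147.5461
  4        65.00        59.5813       238.3251
  5        65.00        58.2987       291.4935
  6     1,065.00       934.6397     5,607.8383
  Σ                  1,203.3357     6,437.1010
P = 1,203.3357; Macaulay duration = 6,437.1010 / 1,203.3357 = 5.34938 years.
Modified duration = D_Mac / (1 + y) = 5.34938 / 1.022 = 5.23423 years.

5.234 years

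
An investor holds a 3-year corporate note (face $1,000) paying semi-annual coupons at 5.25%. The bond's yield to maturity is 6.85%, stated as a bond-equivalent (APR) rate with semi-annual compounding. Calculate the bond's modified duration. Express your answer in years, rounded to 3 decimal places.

Periodic yield y = 0.03425. First find Macaulay duration:
  t   CF        PV=CF/(1+0.03425)^t    t·PV
  1        26.25        25.3807        25.3807
  2        26.25        24.5402        49.0804
  3        26.25        23.7275        71.1826
  4        26.25        22.9418        91.7671
  5        26.25        22.1820       110.9102
  6     1,026.25       838.4941     5,030.9644
  Σ                    957.2664     5,379.2855
P = 957.2664; Macaulay duration = 5,379.2855 / 957.2664 = 5.61942 half-year periods = 2.80971 years.
Modified duration = D_Mac / (1 + y) = 2.80971 / 1.03425 = 2.71667 years.

2.717 years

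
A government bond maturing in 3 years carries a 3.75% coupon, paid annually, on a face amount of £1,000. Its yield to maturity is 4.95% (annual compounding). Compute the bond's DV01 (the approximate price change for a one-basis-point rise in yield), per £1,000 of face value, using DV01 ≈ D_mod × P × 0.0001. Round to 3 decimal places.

£0.266

Periodic yield y = 0.0495.
  t   CF        PV=CF/(1+0.0495)^t    t·PV
  1        37.50        35.7313        35.7313
  2        37.50        34.0460        68.0920
  3     1,037.50       897.5131     2,692.5392
  Σ                    967.2904     2,796.3625
P = 967.2904; D_Mac = 2.89092 yrs; D_mod = 2.75457 yrs.
DV01 ≈ 2.75457 × 967.2904 × 0.0001 = 0.266447.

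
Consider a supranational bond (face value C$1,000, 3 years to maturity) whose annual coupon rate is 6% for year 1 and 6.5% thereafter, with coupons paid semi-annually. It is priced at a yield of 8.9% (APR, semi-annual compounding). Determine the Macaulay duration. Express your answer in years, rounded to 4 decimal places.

Periodic yield y = 0.0445. Discount each cash flow and weight by its period:
  t   CF        PV=CF/(1+0.0445)^t    t·PV
  1        30.00        28.7219        28.7219
  2        30.00        27.4982        54.9964
  3        32.50        28.5206        85.5617
  4        32.50        27.3055       109.2219
  5        32.50        26.1421       130.7107
  6     1,032.50       795.1323     4,770.7938
  Σ                    933.3205     5,180.0063
Price P = Σ PV = 933.3205.
Macaulay duration = Σ(t·PV) / P = 5,180.0063 / 933.3205 = 5.55008 half-year periods.
In years: 5.55008 / 2 = 2.77504 years.

2.7750 years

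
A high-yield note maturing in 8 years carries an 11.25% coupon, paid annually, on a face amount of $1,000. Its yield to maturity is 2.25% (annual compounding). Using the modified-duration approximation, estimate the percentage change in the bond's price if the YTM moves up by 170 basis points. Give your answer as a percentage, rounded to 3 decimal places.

-10.334%

Periodic yield y = 0.0225. Modified duration first:
  t   CF        PV=CF/(1+0.0225)^t    t·PV
  1       112.50       110.0244       110.0244
  2       112.50       107.6034       215.2067
  3       112.50       105.2356       315.7067
  4       112.50       102.9199       411.6795
  5       112.50       100.6551       503.2757
  6       112.50        98.4402       590.6414
  7       112.50        96.2741       673.9184
  8     1,112.50       931.0939     7,448.7513
  Σ                  1,652.2466    10,269.2042
P = 1,652.2466; D_Mac = 6.21530 yrs; D_mod = 6.21530/(1+0.0225) = 6.07853 yrs.
ΔP/P ≈ -D_mod · Δy = -6.07853 × (+0.017) = -0.103335 = -10.3335%.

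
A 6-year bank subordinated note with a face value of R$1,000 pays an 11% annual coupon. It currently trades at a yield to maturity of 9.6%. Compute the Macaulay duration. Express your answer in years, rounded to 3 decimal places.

4.737 years

Periodic yield y = 0.096. Discount each cash flow and weight by its year:
  t   CF        PV=CF/(1+0.096)^t    t·PV
  1       110.00       100.3650       100.3650
  2       110.00        91.5739       183.1477
  3       110.00        83.5528       250.6584
  4       110.00        76.2343       304.9372
  5       110.00        69.5569       347.7843
  6     1,110.00       640.4123     3,842.4737
  Σ                  1,061.6951     5,029.3663
Price P = Σ PV = 1,061.6951.
Macaulay duration = Σ(t·PV) / P = 5,029.3663 / 1,061.6951 = 4.73711 years.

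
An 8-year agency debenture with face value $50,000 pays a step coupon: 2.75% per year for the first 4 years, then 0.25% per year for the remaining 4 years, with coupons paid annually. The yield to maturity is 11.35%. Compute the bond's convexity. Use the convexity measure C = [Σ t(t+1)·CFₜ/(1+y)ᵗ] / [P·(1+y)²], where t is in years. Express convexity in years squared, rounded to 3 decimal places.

49.518

With y = 0.1135:
  t   CF        PV=CF/(1+0.1135)^t    t·PV        t(t+1)·PV
  1     1,375.00     1,234.8451     1,234.8451       2,469.6902
  2     1,375.00     1,108.9763     2,217.9526       6,653.8577
  3     1,375.00       995.9374     2,987.8121      11,951.2486
  4     1,375.00       894.4206     3,577.6826      17,888.4128
  5       125.00        73.0229       365.1144       2,190.6861
  6       125.00        65.5796       393.4775       2,754.3427
  7       125.00        58.8950       412.2650       3,298.1203
  8    50,125.00    21,209.6067   169,676.8534   1,527,091.6803
  Σ                 25,641.2835   180,866.0026   1,574,298.0387
P = 25,641.2835.
Convexity = Σ t(t+1)·PV / [P·(1+y)²] = 1,574,298.0387 / (25,641.2835 × 1.239882) = 49.51842.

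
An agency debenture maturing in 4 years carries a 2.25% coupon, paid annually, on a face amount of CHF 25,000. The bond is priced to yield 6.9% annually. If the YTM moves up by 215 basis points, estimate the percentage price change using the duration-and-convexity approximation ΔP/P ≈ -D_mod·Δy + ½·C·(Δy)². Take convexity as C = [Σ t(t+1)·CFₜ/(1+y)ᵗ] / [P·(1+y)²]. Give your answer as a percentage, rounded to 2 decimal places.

-7.37%

With y = 0.069:
  t   CF        PV=CF/(1+0.069)^t    t·PV        t(t+1)·PV
  1       562.50       526.1927       526.1927       1,052.3854
  2       562.50       492.2289       984.4578       2,953.3735
  3       562.50       460.4574     1,381.3721       5,525.4882
  4    25,562.50    19,574.5823    78,298.3294     391,491.6469
  Σ                 21,053.4613    81,190.3520     401,022.8940
P = 21,053.4613; D_Mac = 3.85639 yrs; D_mod = 3.60747 yrs; C = 16.66826.
Duration effect: -3.60747 × (+0.0215) = -0.077561
Convexity effect: 0.5 × 16.66826 × (0.0215)² = +0.0038525
ΔP/P ≈ -0.077561 + 0.0038525 = -0.073708 = -7.3708%.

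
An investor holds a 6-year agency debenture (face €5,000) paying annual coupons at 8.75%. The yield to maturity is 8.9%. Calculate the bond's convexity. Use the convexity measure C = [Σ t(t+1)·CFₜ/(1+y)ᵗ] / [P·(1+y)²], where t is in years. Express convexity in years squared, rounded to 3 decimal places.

With y = 0.089:
  t   CF        PV=CF/(1+0.089)^t    t·PV        t(t+1)·PV
  1       437.50       401.7447       401.7447         803.4894
  2       437.50       368.9116       737.8232       2,213.4695
  3       437.50       338.7618     1,016.2854       4,065.1415
  4       437.50       311.0760     1,244.3041       6,221.5205
  5       437.50       285.6529     1,428.2646       8,569.5874
  6     5,437.50     3,260.1080    19,560.6482     136,924.5372
  Σ                  4,966.2551    24,389.0701     158,797.7456
P = 4,966.2551.
Convexity = Σ t(t+1)·PV / [P·(1+y)²] = 158,797.7456 / (4,966.2551 × 1.185921) = 26.96246.

26.962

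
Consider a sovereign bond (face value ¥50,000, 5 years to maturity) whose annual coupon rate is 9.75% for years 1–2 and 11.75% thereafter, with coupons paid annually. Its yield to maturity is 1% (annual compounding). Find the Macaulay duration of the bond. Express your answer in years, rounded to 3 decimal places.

Periodic yield y = 0.01. Discount each cash flow and weight by its year:
  t   CF        PV=CF/(1+0.01)^t    t·PV
  1     4,875.00     4,826.7327     4,826.7327
  2     4,875.00     4,778.9432     9,557.8865
  3     5,875.00     5,702.2171    17,106.6514
  4     5,875.00     5,645.7595    22,583.0381
  5    55,875.00    53,163.1453   265,815.7265
  Σ                 74,116.7979   319,890.0351
Price P = Σ PV = 74,116.7979.
Macaulay duration = Σ(t·PV) / P = 319,890.0351 / 74,116.7979 = 4.31603 years.

4.316 years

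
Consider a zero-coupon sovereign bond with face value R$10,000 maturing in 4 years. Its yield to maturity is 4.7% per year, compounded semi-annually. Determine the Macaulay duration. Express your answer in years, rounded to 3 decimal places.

4.000 years

A zero-coupon bond has a single cash flow at maturity, so its Macaulay duration equals its maturity: 4 years.
(Equivalently: 8 semi-annual periods ÷ 2 = 4 years.)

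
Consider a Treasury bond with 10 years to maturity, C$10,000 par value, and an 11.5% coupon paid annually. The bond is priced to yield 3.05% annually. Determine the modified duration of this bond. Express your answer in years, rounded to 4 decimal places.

Periodic yield y = 0.0305. First find Macaulay duration:
  t   CF        PV=CF/(1+0.0305)^t    t·PV
  1     1,150.00     1,115.9631     1,115.9631
  2     1,150.00     1,082.9336     2,165.8673
  3     1,150.00     1,050.8818     3,152.6453
  4     1,150.00     1,019.7785     4,079.1140
  5     1,150.00       989.5958     4,947.9792
  6     1,150.00       960.3065     5,761.8389
  7     1,150.00       931.8840     6,523.1882
  8     1,150.00       904.3028     7,234.4223
  9     1,150.00       877.5379     7,897.8410
  10   11,150.00     8,256.4795    82,564.7949
  Σ                 17,189.6636   125,443.6542
P = 17,189.6636; Macaulay duration = 125,443.6542 / 17,189.6636 = 7.29762 years.
Modified duration = D_Mac / (1 + y) = 7.29762 / 1.0305 = 7.08163 years.

7.0816 years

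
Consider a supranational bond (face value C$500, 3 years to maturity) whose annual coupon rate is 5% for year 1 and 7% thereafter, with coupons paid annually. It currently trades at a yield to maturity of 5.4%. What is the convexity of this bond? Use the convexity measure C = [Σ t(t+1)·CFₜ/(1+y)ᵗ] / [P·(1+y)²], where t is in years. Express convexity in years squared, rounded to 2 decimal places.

10.05

With y = 0.054:
  t   CF        PV=CF/(1+0.054)^t    t·PV        t(t+1)·PV
  1        25.00        23.7192        23.7192          47.4383
  2        35.00        31.5055        63.0111         189.0332
  3       535.00       456.9114     1,370.7341       5,482.9362
  Σ                    512.1361     1,457.4643       5,719.4078
P = 512.1361.
Convexity = Σ t(t+1)·PV / [P·(1+y)²] = 5,719.4078 / (512.1361 × 1.110916) = 10.05274.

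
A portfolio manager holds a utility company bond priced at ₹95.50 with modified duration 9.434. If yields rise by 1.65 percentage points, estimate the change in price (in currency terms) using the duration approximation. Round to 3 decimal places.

Duration approximation: ΔP/P ≈ -D_mod · Δy = -9.434 × (+0.0165) = -0.155661.
ΔP ≈ 95.50 × (-0.155661) = -14.8656255.

-₹14.866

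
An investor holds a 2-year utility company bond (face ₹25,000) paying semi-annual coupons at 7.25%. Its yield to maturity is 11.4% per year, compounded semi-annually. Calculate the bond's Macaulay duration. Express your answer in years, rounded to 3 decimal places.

1.893 years

Periodic yield y = 0.057. Discount each cash flow and weight by its period:
  t   CF        PV=CF/(1+0.057)^t    t·PV
  1       906.25       857.3794       857.3794
  2       906.25       811.1442     1,622.2883
  3       906.25       767.4022     2,302.2067
  4    25,906.25    20,754.1334    83,016.5334
  Σ                 23,190.0591    87,798.4078
Price P = Σ PV = 23,190.0591.
Macaulay duration = Σ(t·PV) / P = 87,798.4078 / 23,190.0591 = 3.78604 half-year periods.
In years: 3.78604 / 2 = 1.89302 years.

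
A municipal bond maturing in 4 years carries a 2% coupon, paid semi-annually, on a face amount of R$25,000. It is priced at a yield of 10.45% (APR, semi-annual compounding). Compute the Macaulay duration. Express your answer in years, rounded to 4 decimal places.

3.8346 years

Periodic yield y = 0.05225. Discount each cash flow and weight by its period:
  t   CF        PV=CF/(1+0.05225)^t    t·PV
  1       250.00       237.5861       237.5861
  2       250.00       225.7887       451.5773
  3       250.00       214.5770       643.7311
  4       250.00       203.9221       815.6884
  5       250.00       193.7962       968.9812
  6       250.00       184.1732     1,105.0391
  7       250.00       175.0280     1,225.1958
  8    25,250.00    16,800.0242   134,400.1935
  Σ                 18,234.8955   139,847.9925
Price P = Σ PV = 18,234.8955.
Macaulay duration = Σ(t·PV) / P = 139,847.9925 / 18,234.8955 = 7.66925 half-year periods.
In years: 7.66925 / 2 = 3.83463 years.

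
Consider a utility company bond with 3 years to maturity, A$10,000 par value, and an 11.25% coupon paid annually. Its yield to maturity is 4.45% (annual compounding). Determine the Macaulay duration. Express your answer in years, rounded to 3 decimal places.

2.732 years

Periodic yield y = 0.0445. Discount each cash flow and weight by its year:
  t   CF        PV=CF/(1+0.0445)^t    t·PV
  1     1,125.00     1,077.0704     1,077.0704
  2     1,125.00     1,031.1827     2,062.3655
  3    11,125.00     9,762.8066    29,288.4198
  Σ                 11,871.0597    32,427.8557
Price P = Σ PV = 11,871.0597.
Macaulay duration = Σ(t·PV) / P = 32,427.8557 / 11,871.0597 = 2.73167 years.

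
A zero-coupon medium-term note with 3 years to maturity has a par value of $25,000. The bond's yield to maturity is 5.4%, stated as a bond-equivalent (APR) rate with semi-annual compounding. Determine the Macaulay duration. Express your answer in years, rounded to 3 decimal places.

3.000 years

A zero-coupon bond has a single cash flow at maturity, so its Macaulay duration equals its maturity: 3 years.
(Equivalently: 6 semi-annual periods ÷ 2 = 3 years.)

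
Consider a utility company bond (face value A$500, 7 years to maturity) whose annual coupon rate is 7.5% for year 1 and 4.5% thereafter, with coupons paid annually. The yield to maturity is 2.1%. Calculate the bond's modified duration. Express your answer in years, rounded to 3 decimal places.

Periodic yield y = 0.021. First find Macaulay duration:
  t   CF        PV=CF/(1+0.021)^t    t·PV
  1        37.50        36.7287        36.7287
  2        22.50        21.5840        43.1679
  3        22.50        21.1400        63.4200
  4        22.50        20.7052        82.8208
  5        22.50        20.2793       101.3967
  6        22.50        19.8622       119.1734
  7       522.50       451.7583     3,162.3078
  Σ                    592.0577     3,609.0154
P = 592.0577; Macaulay duration = 3,609.0154 / 592.0577 = 6.09572 years.
Modified duration = D_Mac / (1 + y) = 6.09572 / 1.021 = 5.97034 years.

5.970 years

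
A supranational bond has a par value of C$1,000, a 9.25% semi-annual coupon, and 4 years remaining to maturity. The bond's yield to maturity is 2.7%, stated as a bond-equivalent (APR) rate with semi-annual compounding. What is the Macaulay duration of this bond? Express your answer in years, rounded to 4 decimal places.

Periodic yield y = 0.0135. Discount each cash flow and weight by its period:
  t   CF        PV=CF/(1+0.0135)^t    t·PV
  1        46.25        45.6339        45.6339
  2        46.25        45.0261        90.0522
  3        46.25        44.4263       133.2790
  4        46.25        43.8346       175.3383
  5        46.25        43.2507       216.2534
  6        46.25        42.6746       256.0475
  7        46.25        42.1061       294.7430
  8     1,046.25       939.8217     7,518.5732
  Σ                  1,246.7740     8,729.9205
Price P = Σ PV = 1,246.7740.
Macaulay duration = Σ(t·PV) / P = 8,729.9205 / 1,246.7740 = 7.00201 half-year periods.
In years: 7.00201 / 2 = 3.50100 years.

3.5010 years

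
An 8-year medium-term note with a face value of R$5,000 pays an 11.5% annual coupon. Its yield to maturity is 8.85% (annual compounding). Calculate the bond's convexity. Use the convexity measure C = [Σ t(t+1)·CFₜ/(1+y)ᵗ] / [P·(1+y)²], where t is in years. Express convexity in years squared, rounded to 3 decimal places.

38.951

With y = 0.0885:
  t   CF        PV=CF/(1+0.0885)^t    t·PV        t(t+1)·PV
  1       575.00       528.2499       528.2499       1,056.4998
  2       575.00       485.3008       970.6015       2,911.8046
  3       575.00       445.8436     1,337.5308       5,350.1233
  4       575.00       409.5945     1,638.3780       8,191.8899
  5       575.00       376.2926     1,881.4630      11,288.7780
  6       575.00       345.6983     2,074.1898      14,519.3286
  7       575.00       317.5915     2,223.1402      17,785.1216
  8     5,575.00     2,828.8988    22,631.1900     203,680.7104
  Σ                  5,737.4699    33,284.7433     264,784.2562
P = 5,737.4699.
Convexity = Σ t(t+1)·PV / [P·(1+y)²] = 264,784.2562 / (5,737.4699 × 1.184832) = 38.95066.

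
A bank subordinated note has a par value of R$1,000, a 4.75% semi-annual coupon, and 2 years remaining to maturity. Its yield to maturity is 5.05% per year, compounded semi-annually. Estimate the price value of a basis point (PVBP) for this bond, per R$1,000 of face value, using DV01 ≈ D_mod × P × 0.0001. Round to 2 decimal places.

R$0.19

Periodic yield y = 0.02525.
  t   CF        PV=CF/(1+0.02525)^t    t·PV
  1        23.75        23.1651        23.1651
  2        23.75        22.5946        45.1891
  3        23.75        22.0381        66.1143
  4     1,023.75       926.5627     3,706.2507
  Σ                    994.3604     3,840.7193
P = 994.3604; D_Mac = 3.86250 half-year periods = 1.93125 yrs; D_mod = 1.88369 yrs.
DV01 ≈ 1.88369 × 994.3604 × 0.0001 = 0.187306.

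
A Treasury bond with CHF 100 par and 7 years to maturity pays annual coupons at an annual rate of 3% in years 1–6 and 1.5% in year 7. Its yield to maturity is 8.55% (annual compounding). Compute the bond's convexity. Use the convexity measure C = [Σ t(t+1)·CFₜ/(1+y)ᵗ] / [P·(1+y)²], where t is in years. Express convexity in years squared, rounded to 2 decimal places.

With y = 0.0855:
  t   CF        PV=CF/(1+0.0855)^t    t·PV        t(t+1)·PV
  1         3.00         2.7637         2.7637           5.5274
  2         3.00         2.5460         5.0920          15.2761
  3         3.00         2.3455         7.0364          28.1458
  4         3.00         2.1607         8.6429          43.2147
  5         3.00         1.9905         9.9527          59.7164
  6         3.00         1.8338        11.0026          77.0179
  7       101.50        57.1554       400.0878       3,200.7022
  Σ                     70.7956       444.5782       3,429.6005
P = 70.7956.
Convexity = Σ t(t+1)·PV / [P·(1+y)²] = 3,429.6005 / (70.7956 × 1.178310) = 41.11283.

41.11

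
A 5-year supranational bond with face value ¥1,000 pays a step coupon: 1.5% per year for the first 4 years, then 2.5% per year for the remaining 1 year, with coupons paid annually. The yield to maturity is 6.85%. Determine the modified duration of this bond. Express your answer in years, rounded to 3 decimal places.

Periodic yield y = 0.0685. First find Macaulay duration:
  t   CF        PV=CF/(1+0.0685)^t    t·PV
  1        15.00        14.0384        14.0384
  2        15.00        13.1384        26.2768
  3        15.00        12.2961        36.8883
  4        15.00        11.5078        46.0313
  5     1,025.00       735.9550     3,679.7748
  Σ                    786.9356     3,803.0095
P = 786.9356; Macaulay duration = 3,803.0095 / 786.9356 = 4.83268 years.
Modified duration = D_Mac / (1 + y) = 4.83268 / 1.0685 = 4.52287 years.

4.523 years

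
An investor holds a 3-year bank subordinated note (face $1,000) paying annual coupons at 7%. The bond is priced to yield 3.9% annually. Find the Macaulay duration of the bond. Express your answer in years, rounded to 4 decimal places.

Periodic yield y = 0.039. Discount each cash flow and weight by its year:
  t   CF        PV=CF/(1+0.039)^t    t·PV
  1        70.00        67.3725        67.3725
  2        70.00        64.8436       129.6871
  3     1,070.00       953.9753     2,861.9259
  Σ                  1,086.1914     3,058.9856
Price P = Σ PV = 1,086.1914.
Macaulay duration = Σ(t·PV) / P = 3,058.9856 / 1,086.1914 = 2.81625 years.

2.8162 years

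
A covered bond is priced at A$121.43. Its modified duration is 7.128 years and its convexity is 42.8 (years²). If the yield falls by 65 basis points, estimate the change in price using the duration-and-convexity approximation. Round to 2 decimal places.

Duration effect: -D_mod·Δy = -7.128 × (-0.0065) = +0.046332
Convexity effect: ½·C·(Δy)² = 0.5 × 42.8 × (-0.0065)² = +0.00090415
ΔP/P ≈ +0.046332 + 0.00090415 = +0.04723615
ΔP ≈ 121.43 × (+0.04723615) = +5.7358856945.

+A$5.74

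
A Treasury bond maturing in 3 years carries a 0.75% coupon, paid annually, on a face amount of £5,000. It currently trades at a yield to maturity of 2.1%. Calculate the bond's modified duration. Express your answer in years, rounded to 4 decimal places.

Periodic yield y = 0.021. First find Macaulay duration:
  t   CF        PV=CF/(1+0.021)^t    t·PV
  1        37.50        36.7287        36.7287
  2        37.50        35.9733        71.9465
  3     5,037.50     4,733.0145    14,199.0434
  Σ                  4,805.7164    14,307.7186
P = 4,805.7164; Macaulay duration = 14,307.7186 / 4,805.7164 = 2.97723 years.
Modified duration = D_Mac / (1 + y) = 2.97723 / 1.021 = 2.91599 years.

2.9160 years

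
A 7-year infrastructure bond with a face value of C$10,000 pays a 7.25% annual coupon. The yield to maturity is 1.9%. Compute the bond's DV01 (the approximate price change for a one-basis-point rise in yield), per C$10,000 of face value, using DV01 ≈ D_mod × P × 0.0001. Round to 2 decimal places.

C$7.84

Periodic yield y = 0.019.
  t   CF        PV=CF/(1+0.019)^t    t·PV
  1       725.00       711.4818       711.4818
  2       725.00       698.2157     1,396.4315
  3       725.00       685.1970     2,055.5910
  4       725.00       672.4210     2,689.6840
  5       725.00       659.8832     3,299.4161
  6       725.00       647.5792     3,885.4753
  7    10,725.00     9,401.0857    65,807.6001
  Σ                 13,475.8638    79,845.6798
P = 13,475.8638; D_Mac = 5.92509 yrs; D_mod = 5.81461 yrs.
DV01 ≈ 5.81461 × 13,475.8638 × 0.0001 = 7.835690.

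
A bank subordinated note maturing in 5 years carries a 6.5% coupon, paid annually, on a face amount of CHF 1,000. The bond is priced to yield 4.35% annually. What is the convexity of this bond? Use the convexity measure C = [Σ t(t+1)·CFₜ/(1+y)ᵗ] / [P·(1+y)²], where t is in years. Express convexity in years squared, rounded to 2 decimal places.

With y = 0.0435:
  t   CF        PV=CF/(1+0.0435)^t    t·PV        t(t+1)·PV
  1        65.00        62.2904        62.2904         124.5807
  2        65.00        59.6937       119.3874         358.1622
  3        65.00        57.2053       171.6158         686.4632
  4        65.00        54.8206       219.2823       1,096.4114
  5     1,065.00       860.7704     4,303.8522      25,823.1130
  Σ                  1,094.7803     4,876.4280      28,088.7304
P = 1,094.7803.
Convexity = Σ t(t+1)·PV / [P·(1+y)²] = 28,088.7304 / (1,094.7803 × 1.088892) = 23.56244.

23.56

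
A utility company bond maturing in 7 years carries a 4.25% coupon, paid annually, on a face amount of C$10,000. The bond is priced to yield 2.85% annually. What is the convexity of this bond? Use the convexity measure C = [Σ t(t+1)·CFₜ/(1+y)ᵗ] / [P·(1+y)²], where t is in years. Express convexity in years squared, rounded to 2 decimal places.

With y = 0.0285:
  t   CF        PV=CF/(1+0.0285)^t    t·PV        t(t+1)·PV
  1       425.00       413.2231       413.2231         826.4463
  2       425.00       401.7726       803.5452       2,410.6357
  3       425.00       390.6394     1,171.9182       4,687.6728
  4       425.00       379.8147     1,519.2587       7,596.2936
  5       425.00       369.2899     1,846.4496      11,078.6975
  6       425.00       359.0568     2,154.3408      15,080.3855
  7    10,425.00     8,563.3953    59,943.7670     479,550.1359
  Σ                 10,877.1918    67,852.5027     521,230.2673
P = 10,877.1918.
Convexity = Σ t(t+1)·PV / [P·(1+y)²] = 521,230.2673 / (10,877.1918 × 1.057812) = 45.30063.

45.30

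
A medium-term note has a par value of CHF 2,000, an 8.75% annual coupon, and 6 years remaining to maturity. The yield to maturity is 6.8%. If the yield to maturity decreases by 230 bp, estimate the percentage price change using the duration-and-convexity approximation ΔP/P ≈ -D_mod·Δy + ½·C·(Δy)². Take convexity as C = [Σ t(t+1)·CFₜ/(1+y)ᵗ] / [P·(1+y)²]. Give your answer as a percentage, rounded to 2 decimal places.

+11.45%

With y = 0.068:
  t   CF        PV=CF/(1+0.068)^t    t·PV        t(t+1)·PV
  1       175.00       163.8577       163.8577         327.7154
  2       175.00       153.4248       306.8496         920.5488
  3       175.00       143.6562       430.9685       1,723.8741
  4       175.00       134.5095       538.0381       2,690.1905
  5       175.00       125.9452       629.7262       3,778.3574
  6     2,175.00     1,465.6550     8,793.9298      61,557.5088
  Σ                  2,187.0484    10,863.3699      70,998.1949
P = 2,187.0484; D_Mac = 4.96714 yrs; D_mod = 4.65088 yrs; C = 28.46075.
Duration effect: -4.65088 × (-0.023) = +0.106970
Convexity effect: 0.5 × 28.46075 × (-0.023)² = +0.0075279
ΔP/P ≈ +0.106970 + 0.0075279 = +0.114498 = +11.4498%.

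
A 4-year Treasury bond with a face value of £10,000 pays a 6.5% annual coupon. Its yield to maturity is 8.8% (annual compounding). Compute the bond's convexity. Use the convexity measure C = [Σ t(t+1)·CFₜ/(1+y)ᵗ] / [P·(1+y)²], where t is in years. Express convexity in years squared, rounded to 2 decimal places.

14.84

With y = 0.088:
  t   CF        PV=CF/(1+0.088)^t    t·PV        t(t+1)·PV
  1       650.00       597.4265       597.4265       1,194.8529
  2       650.00       549.1052     1,098.2104       3,294.6313
  3       650.00       504.6923     1,514.0769       6,056.3075
  4    10,650.00     7,600.3576    30,401.4304     152,007.1519
  Σ                  9,251.5816    33,611.1442     162,552.9436
P = 9,251.5816.
Convexity = Σ t(t+1)·PV / [P·(1+y)²] = 162,552.9436 / (9,251.5816 × 1.183744) = 14.84298.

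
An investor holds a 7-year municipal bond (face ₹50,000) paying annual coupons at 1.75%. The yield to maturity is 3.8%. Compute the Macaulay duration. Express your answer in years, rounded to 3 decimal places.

Periodic yield y = 0.038. Discount each cash flow and weight by its year:
  t   CF        PV=CF/(1+0.038)^t    t·PV
  1       875.00       842.9672       842.9672
  2       875.00       812.1072     1,624.2143
  3       875.00       782.3769     2,347.1306
  4       875.00       753.7349     3,014.9397
  5       875.00       726.1415     3,630.7077
  6       875.00       699.5583     4,197.3500
  7    50,875.00    39,185.2794   274,296.9557
  Σ                 43,802.1655   289,954.2653
Price P = Σ PV = 43,802.1655.
Macaulay duration = Σ(t·PV) / P = 289,954.2653 / 43,802.1655 = 6.61963 years.

6.620 years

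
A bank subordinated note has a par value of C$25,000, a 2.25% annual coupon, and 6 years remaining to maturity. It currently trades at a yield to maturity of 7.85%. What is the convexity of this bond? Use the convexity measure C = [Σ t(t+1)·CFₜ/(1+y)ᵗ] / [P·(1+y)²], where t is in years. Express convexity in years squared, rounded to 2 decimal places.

With y = 0.0785:
  t   CF        PV=CF/(1+0.0785)^t    t·PV        t(t+1)·PV
  1       562.50       521.5577       521.5577       1,043.1154
  2       562.50       483.5955       967.1909       2,901.5728
  3       562.50       448.3964     1,345.1891       5,380.7563
  4       562.50       415.7593     1,663.0370       8,315.1852
  5       562.50       385.4977     1,927.4884      11,564.9307
  6    25,562.50    16,243.6053    97,461.6319     682,231.4236
  Σ                 18,498.4118   103,886.0952     711,436.9840
P = 18,498.4118.
Convexity = Σ t(t+1)·PV / [P·(1+y)²] = 711,436.9840 / (18,498.4118 × 1.163162) = 33.06448.

33.06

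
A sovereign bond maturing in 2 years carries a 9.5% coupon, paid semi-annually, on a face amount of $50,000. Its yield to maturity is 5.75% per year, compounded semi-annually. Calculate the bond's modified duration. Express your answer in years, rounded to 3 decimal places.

1.821 years

Periodic yield y = 0.02875. First find Macaulay duration:
  t   CF        PV=CF/(1+0.02875)^t    t·PV
  1     2,375.00     2,308.6270     2,308.6270
  2     2,375.00     2,244.1088     4,488.2177
  3     2,375.00     2,181.3938     6,544.1813
  4    52,375.00    46,761.0918   187,044.3674
  Σ                 53,495.2214   200,385.3933
P = 53,495.2214; Macaulay duration = 200,385.3933 / 53,495.2214 = 3.74586 half-year periods = 1.87293 years.
Modified duration = D_Mac / (1 + y) = 1.87293 / 1.02875 = 1.82059 years.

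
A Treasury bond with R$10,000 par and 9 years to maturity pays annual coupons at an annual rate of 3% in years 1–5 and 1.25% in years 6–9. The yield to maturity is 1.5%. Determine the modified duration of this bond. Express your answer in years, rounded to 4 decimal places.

Periodic yield y = 0.015. First find Macaulay duration:
  t   CF        PV=CF/(1+0.015)^t    t·PV
  1       300.00       295.5665       295.5665
  2       300.00       291.1985       582.3970
  3       300.00       286.8951       860.6853
  4       300.00       282.6553     1,130.6211
  5       300.00       278.4781     1,392.3905
  6       125.00       114.3178       685.9066
  7       125.00       112.6283       788.3984
  8       125.00       110.9639       887.7111
  9    10,125.00     8,855.2464    79,697.2179
  Σ                 10,627.9499    86,320.8945
P = 10,627.9499; Macaulay duration = 86,320.8945 / 10,627.9499 = 8.12206 years.
Modified duration = D_Mac / (1 + y) = 8.12206 / 1.015 = 8.00203 years.

8.0020 years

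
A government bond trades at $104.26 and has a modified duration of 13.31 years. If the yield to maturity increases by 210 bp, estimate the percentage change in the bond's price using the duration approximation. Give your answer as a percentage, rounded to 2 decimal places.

-27.95%

Duration approximation: ΔP/P ≈ -D_mod · Δy = -13.31 × (+0.021) = -0.279510.
As a percentage: -27.9510%.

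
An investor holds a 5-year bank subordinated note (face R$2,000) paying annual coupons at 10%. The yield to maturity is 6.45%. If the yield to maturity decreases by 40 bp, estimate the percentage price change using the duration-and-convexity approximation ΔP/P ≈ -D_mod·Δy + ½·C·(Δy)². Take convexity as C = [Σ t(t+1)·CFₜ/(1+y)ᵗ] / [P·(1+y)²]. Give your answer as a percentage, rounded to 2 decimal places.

+1.61%

With y = 0.0645:
  t   CF        PV=CF/(1+0.0645)^t    t·PV        t(t+1)·PV
  1       200.00       187.8816       187.8816         375.7633
  2       200.00       176.4975       352.9951       1,058.9853
  3       200.00       165.8032       497.4097       1,989.6388
  4       200.00       155.7569       623.0277       3,115.1383
  5     2,200.00     1,609.5125     8,047.5625      48,285.3748
  Σ                  2,295.4518     9,708.8765      54,824.9004
P = 2,295.4518; D_Mac = 4.22961 yrs; D_mod = 3.97333 yrs; C = 21.07746.
Duration effect: -3.97333 × (-0.004) = +0.015893
Convexity effect: 0.5 × 21.07746 × (-0.004)² = +0.0001686
ΔP/P ≈ +0.015893 + 0.0001686 = +0.016062 = +1.6062%.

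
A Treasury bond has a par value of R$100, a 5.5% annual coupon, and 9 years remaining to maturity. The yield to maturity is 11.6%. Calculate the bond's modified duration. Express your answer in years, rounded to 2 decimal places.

6.19 years

Periodic yield y = 0.116. First find Macaulay duration:
  t   CF        PV=CF/(1+0.116)^t    t·PV
  1         5.50         4.9283         4.9283
  2         5.50         4.4161         8.8321
  3         5.50         3.9570        11.8711
  4         5.50         3.5457        14.1829
  5         5.50         3.1772        15.8859
  6         5.50         2.8469        17.0816
  7         5.50         2.5510        17.8571
  8         5.50         2.2859        18.2869
  9       105.50        39.2893       353.6040
  Σ                     66.9975       462.5300
P = 66.9975; Macaulay duration = 462.5300 / 66.9975 = 6.90369 years.
Modified duration = D_Mac / (1 + y) = 6.90369 / 1.116 = 6.18611 years.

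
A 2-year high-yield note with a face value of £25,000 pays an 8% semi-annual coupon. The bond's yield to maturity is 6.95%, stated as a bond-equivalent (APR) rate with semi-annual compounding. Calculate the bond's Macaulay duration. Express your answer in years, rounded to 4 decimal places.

Periodic yield y = 0.03475. Discount each cash flow and weight by its period:
  t   CF        PV=CF/(1+0.03475)^t    t·PV
  1     1,000.00       966.4170       966.4170
  2     1,000.00       933.9618     1,867.9237
  3     1,000.00       902.5966     2,707.7898
  4    26,000.00    22,679.4024    90,717.6098
  Σ                 25,482.3779    96,259.7403
Price P = Σ PV = 25,482.3779.
Macaulay duration = Σ(t·PV) / P = 96,259.7403 / 25,482.3779 = 3.77750 half-year periods.
In years: 3.77750 / 2 = 1.88875 years.

1.8888 years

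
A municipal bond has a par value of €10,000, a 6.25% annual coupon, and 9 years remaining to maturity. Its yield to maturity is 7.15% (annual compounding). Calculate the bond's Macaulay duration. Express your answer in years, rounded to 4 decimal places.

7.0849 years

Periodic yield y = 0.0715. Discount each cash flow and weight by its year:
  t   CF        PV=CF/(1+0.0715)^t    t·PV
  1       625.00       583.2944       583.2944
  2       625.00       544.3719     1,088.7437
  3       625.00       508.0465     1,524.1396
  4       625.00       474.1452     1,896.5806
  5       625.00       442.5060     2,212.5299
  6       625.00       412.9780     2,477.8683
  7       625.00       385.4205     2,697.9434
  8       625.00       359.7018     2,877.6144
  9    10,625.00     5,706.8881    51,361.9933
  Σ                  9,417.3524    66,720.7076
Price P = Σ PV = 9,417.3524.
Macaulay duration = Σ(t·PV) / P = 66,720.7076 / 9,417.3524 = 7.08487 years.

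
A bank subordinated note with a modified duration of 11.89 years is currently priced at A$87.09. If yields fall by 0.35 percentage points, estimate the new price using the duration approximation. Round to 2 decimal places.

A$90.71

Duration approximation: ΔP/P ≈ -D_mod · Δy = -11.89 × (-0.0035) = +0.041615.
New price ≈ 87.09 × (1 + 0.041615) = 90.71425035.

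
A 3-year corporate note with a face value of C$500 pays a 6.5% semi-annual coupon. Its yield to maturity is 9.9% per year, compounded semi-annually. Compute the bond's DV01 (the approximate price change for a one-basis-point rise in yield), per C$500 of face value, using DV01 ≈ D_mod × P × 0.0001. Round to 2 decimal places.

C$0.12

Periodic yield y = 0.0495.
  t   CF        PV=CF/(1+0.0495)^t    t·PV
  1        16.25        15.4836        15.4836
  2        16.25        14.7533        29.5066
  3        16.25        14.0574        42.1723
  4        16.25        13.3944        53.5776
  5        16.25        12.7627        63.8133
  6       516.25       386.3362     2,318.0172
  Σ                    456.7875     2,522.5706
P = 456.7875; D_Mac = 5.52242 half-year periods = 2.76121 yrs; D_mod = 2.63097 yrs.
DV01 ≈ 2.63097 × 456.7875 × 0.0001 = 0.120180.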